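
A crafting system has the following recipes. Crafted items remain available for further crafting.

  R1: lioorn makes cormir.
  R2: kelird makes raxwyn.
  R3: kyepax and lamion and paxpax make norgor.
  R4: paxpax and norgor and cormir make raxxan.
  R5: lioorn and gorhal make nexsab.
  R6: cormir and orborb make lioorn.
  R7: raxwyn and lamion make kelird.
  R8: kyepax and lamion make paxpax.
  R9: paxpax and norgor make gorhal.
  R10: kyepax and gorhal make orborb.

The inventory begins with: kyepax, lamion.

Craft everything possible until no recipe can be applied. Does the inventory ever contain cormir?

cormir would need lioorn (R1), but lioorn is never obtained.

No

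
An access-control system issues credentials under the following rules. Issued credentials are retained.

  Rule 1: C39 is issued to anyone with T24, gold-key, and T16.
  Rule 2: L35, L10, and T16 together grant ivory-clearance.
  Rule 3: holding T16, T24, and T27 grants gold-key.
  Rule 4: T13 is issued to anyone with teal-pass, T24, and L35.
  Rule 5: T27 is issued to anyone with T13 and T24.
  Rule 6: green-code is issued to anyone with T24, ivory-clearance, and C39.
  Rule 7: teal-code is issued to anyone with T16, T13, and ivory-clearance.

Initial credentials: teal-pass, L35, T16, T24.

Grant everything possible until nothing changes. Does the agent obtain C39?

Yes

Holding teal-pass, T24, and L35 grants T13 (Rule 4).
Holding T13 and T24 grants T27 (Rule 5).
Holding T16, T24, and T27 grants gold-key (Rule 3).
Holding T24, gold-key, and T16 grants C39 (Rule 1).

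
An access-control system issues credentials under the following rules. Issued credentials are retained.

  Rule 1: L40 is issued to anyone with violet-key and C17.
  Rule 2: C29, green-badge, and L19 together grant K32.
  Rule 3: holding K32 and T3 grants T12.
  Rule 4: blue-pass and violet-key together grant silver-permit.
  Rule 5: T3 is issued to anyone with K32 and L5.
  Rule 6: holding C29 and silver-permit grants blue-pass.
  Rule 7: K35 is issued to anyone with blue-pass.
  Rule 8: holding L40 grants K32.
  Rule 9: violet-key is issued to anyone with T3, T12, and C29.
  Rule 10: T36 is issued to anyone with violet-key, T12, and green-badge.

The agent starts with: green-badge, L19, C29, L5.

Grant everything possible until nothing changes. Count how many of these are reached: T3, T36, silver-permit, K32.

Holding C29, green-badge, and L19 grants K32 (Rule 2).
Holding K32 and L5 grants T3 (Rule 5).
Holding K32 and T3 grants T12 (Rule 3).
Holding T3, T12, and C29 grants violet-key (Rule 9).
Holding violet-key, T12, and green-badge grants T36 (Rule 10).
T3: reached.
T36: reached.
silver-permit would need blue-pass and violet-key (Rule 4), but blue-pass is never granted.
K32: reached.
Reached: T3, T36, and K32 — 3 of the 4.

3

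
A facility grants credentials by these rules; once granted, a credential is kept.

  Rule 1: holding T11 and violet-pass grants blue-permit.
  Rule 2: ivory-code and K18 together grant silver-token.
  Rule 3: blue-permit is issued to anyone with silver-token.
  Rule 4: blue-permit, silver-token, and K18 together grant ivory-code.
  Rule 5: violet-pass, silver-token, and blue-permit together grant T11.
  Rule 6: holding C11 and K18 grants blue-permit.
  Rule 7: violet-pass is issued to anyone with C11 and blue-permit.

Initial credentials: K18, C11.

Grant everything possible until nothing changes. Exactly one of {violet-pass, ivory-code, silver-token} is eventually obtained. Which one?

Holding C11 and K18 grants blue-permit (Rule 6).
Holding C11 and blue-permit grants violet-pass (Rule 7).
silver-token would need ivory-code and K18 (Rule 2), but ivory-code is never granted. ivory-code would need blue-permit, silver-token, and K18 (Rule 4), but silver-token is never granted.

violet-pass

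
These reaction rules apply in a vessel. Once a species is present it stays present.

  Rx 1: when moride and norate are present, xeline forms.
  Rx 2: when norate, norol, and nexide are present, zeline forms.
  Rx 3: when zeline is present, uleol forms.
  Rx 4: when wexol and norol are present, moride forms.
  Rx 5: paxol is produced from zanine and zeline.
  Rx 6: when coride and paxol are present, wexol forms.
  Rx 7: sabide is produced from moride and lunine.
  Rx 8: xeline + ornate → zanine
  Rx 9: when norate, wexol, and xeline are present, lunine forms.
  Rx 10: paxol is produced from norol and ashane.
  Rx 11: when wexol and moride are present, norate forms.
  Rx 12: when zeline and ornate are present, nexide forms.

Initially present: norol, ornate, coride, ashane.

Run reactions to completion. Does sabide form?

Yes

norol and ashane present → paxol forms (Rx 10).
coride and paxol present → wexol forms (Rx 6).
wexol and norol present → moride forms (Rx 4).
wexol and moride present → norate forms (Rx 11).
moride and norate present → xeline forms (Rx 1).
norate, wexol, and xeline present → lunine forms (Rx 9).
moride and lunine present → sabide forms (Rx 7).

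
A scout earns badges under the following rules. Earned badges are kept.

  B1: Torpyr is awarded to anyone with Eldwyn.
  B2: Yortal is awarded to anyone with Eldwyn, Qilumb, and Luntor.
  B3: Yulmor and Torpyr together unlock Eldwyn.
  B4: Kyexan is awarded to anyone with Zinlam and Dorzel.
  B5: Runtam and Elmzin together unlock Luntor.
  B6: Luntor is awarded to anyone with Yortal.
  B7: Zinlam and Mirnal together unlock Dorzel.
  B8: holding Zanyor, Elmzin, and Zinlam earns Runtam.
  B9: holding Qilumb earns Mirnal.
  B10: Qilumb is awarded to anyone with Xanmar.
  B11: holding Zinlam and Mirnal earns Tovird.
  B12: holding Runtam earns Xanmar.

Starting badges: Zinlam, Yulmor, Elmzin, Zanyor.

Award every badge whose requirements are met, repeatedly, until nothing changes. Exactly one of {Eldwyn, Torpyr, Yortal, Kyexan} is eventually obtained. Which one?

Kyexan

With Zanyor, Elmzin, and Zinlam, Runtam is earned (B8).
With Runtam, Xanmar is earned (B12).
With Xanmar, Qilumb is earned (B10).
With Qilumb, Mirnal is earned (B9).
With Zinlam and Mirnal, Dorzel is earned (B7).
With Zinlam and Dorzel, Kyexan is earned (B4).
Torpyr would need Eldwyn (B1), but Eldwyn is never earned. Eldwyn would need Yulmor and Torpyr (B3), but Torpyr is never earned. Yortal would need Eldwyn, Qilumb, and Luntor (B2), but Eldwyn is never earned.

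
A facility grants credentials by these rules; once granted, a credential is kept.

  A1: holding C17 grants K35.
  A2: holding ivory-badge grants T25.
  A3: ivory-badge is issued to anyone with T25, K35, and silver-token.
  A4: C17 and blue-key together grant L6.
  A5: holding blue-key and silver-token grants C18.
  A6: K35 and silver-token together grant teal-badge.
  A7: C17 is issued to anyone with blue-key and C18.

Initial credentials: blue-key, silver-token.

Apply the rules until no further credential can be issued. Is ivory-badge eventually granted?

ivory-badge would need T25, K35, and silver-token (A3), but T25 is never granted.

No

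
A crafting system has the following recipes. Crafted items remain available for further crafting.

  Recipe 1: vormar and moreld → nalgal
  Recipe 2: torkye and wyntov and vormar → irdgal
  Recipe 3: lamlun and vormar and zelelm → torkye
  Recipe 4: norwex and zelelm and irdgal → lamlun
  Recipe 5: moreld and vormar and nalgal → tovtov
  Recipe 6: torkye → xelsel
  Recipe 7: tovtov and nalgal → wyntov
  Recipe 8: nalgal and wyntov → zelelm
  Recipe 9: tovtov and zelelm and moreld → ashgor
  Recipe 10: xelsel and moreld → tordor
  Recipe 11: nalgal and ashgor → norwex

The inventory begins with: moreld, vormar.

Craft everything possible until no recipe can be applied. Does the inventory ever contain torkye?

No

torkye would need lamlun, vormar, and zelelm (Recipe 3), but lamlun is never obtained.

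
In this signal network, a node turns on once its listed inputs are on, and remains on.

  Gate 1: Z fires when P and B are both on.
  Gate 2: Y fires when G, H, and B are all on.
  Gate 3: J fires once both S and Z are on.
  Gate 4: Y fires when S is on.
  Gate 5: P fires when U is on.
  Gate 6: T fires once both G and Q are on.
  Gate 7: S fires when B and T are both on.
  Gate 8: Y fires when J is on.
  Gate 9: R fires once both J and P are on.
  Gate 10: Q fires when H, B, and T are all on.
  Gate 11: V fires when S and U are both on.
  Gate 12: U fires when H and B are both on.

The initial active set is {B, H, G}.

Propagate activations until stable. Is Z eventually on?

Yes

Gate 12: H and B on → U on.
Gate 5: U on → P on.
Gate 1: P and B on → Z on.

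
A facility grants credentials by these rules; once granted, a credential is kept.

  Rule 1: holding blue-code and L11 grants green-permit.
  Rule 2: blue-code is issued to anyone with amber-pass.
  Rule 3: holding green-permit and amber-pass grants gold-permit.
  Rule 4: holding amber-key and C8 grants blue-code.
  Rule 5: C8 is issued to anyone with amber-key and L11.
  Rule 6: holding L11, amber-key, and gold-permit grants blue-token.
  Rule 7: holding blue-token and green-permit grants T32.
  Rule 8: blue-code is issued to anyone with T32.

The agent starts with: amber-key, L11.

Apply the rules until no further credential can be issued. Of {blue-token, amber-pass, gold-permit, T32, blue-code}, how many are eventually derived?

1

Holding amber-key and L11 grants C8 (Rule 5).
Holding amber-key and C8 grants blue-code (Rule 4).
blue-token would need L11, amber-key, and gold-permit (Rule 6), but gold-permit is never granted.
No rule produces amber-pass, and it is not given.
gold-permit would need green-permit and amber-pass (Rule 3), but amber-pass is never granted.
T32 would need blue-token and green-permit (Rule 7), but blue-token is never granted.
blue-code: reached.
Reached: blue-code — 1 of the 5.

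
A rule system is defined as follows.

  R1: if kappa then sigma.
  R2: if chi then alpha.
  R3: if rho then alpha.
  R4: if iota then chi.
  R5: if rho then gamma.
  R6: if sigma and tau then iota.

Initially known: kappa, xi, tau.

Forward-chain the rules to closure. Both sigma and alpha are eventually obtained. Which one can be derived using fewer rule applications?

sigma

sigma: From kappa, R1 gives sigma. [1 rule application]
alpha: kappa holds, so sigma follows (R1). From sigma and tau, R6 gives iota. iota holds, so chi follows (R4). From chi, R2 gives alpha. [4 rule applications]
sigma needs fewer.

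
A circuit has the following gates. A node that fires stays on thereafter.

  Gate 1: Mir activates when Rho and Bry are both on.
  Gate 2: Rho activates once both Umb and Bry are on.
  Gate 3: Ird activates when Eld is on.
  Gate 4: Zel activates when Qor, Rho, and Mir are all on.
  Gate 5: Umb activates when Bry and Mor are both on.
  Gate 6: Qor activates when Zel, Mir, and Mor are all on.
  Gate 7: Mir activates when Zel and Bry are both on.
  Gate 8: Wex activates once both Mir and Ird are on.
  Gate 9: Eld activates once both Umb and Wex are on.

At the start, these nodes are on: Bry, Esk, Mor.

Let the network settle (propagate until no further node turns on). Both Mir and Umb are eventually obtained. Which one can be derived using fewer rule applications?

Umb

Umb: Bry and Mor are on, so Umb activates (Gate 5). [1 rule application]
Mir: Gate 5: Bry and Mor on → Umb on. Umb and Bry are on, so Rho activates (Gate 2). Gate 1: Rho and Bry on → Mir on. [3 rule applications]
Umb needs fewer.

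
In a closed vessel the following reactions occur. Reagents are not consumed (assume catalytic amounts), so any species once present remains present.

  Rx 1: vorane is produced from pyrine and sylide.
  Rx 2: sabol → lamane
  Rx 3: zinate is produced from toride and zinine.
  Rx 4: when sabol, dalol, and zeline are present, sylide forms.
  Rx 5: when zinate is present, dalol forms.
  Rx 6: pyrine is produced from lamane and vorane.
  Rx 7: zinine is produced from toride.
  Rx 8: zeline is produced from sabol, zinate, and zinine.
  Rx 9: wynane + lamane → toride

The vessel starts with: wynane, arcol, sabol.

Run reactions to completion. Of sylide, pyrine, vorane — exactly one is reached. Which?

sabol present → lamane forms (Rx 2).
wynane and lamane present → toride forms (Rx 9).
toride present → zinine forms (Rx 7).
toride and zinine present → zinate forms (Rx 3).
zinate present → dalol forms (Rx 5).
sabol, zinate, and zinine present → zeline forms (Rx 8).
sabol, dalol, and zeline present → sylide forms (Rx 4).
pyrine would need lamane and vorane (Rx 6), but vorane never forms. vorane would need pyrine and sylide (Rx 1), but pyrine never forms.

sylide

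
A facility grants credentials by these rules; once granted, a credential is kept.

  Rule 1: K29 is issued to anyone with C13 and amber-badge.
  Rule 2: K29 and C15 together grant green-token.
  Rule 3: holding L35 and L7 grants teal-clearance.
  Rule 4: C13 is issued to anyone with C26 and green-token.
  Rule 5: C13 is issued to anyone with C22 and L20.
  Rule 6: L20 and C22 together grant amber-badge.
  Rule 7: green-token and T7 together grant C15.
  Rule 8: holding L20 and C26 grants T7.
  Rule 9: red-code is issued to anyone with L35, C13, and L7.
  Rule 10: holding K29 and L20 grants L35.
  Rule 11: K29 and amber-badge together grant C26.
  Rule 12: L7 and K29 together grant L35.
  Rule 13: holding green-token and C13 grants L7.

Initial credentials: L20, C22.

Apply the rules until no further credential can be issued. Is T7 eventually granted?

Yes

Holding C22 and L20 grants C13 (Rule 5).
Holding L20 and C22 grants amber-badge (Rule 6).
Holding C13 and amber-badge grants K29 (Rule 1).
Holding K29 and amber-badge grants C26 (Rule 11).
Holding L20 and C26 grants T7 (Rule 8).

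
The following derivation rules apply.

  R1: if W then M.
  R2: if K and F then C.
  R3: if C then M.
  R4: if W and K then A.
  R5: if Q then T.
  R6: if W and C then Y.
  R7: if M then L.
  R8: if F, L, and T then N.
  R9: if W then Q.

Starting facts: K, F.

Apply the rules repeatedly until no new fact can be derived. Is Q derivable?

Q would need W (R9), but W is never established.

No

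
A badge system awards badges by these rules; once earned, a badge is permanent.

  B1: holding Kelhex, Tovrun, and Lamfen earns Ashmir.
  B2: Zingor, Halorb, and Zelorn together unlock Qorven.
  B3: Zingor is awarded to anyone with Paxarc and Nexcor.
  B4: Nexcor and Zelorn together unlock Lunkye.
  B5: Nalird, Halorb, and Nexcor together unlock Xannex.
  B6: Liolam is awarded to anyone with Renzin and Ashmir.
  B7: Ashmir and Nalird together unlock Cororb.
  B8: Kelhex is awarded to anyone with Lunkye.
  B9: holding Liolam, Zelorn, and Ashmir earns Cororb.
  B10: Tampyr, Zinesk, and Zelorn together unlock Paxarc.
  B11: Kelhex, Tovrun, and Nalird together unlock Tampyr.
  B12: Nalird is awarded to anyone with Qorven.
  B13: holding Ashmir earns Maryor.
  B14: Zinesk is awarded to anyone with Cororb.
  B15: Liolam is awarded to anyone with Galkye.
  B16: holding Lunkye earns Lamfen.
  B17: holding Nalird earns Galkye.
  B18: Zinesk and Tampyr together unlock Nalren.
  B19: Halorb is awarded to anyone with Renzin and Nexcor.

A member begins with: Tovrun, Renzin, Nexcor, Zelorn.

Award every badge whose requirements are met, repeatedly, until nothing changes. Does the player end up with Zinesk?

Yes

With Nexcor and Zelorn, Lunkye is earned (B4).
With Lunkye, Lamfen is earned (B16).
With Lunkye, Kelhex is earned (B8).
With Kelhex, Tovrun, and Lamfen, Ashmir is earned (B1).
With Renzin and Ashmir, Liolam is earned (B6).
With Liolam, Zelorn, and Ashmir, Cororb is earned (B9).
With Cororb, Zinesk is earned (B14).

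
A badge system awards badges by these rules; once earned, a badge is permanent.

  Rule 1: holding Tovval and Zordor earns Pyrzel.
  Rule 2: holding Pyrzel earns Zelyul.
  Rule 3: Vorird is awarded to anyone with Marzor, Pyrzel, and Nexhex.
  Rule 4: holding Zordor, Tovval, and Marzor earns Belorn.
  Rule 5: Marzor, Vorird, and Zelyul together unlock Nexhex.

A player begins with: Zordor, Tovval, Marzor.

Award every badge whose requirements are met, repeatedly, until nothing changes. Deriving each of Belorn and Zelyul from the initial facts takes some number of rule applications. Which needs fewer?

Belorn: With Zordor, Tovval, and Marzor, Belorn is earned (Rule 4). [1 rule application]
Zelyul: With Tovval and Zordor, Pyrzel is earned (Rule 1). With Pyrzel, Zelyul is earned (Rule 2). [2 rule applications]
Belorn needs fewer.

Belorn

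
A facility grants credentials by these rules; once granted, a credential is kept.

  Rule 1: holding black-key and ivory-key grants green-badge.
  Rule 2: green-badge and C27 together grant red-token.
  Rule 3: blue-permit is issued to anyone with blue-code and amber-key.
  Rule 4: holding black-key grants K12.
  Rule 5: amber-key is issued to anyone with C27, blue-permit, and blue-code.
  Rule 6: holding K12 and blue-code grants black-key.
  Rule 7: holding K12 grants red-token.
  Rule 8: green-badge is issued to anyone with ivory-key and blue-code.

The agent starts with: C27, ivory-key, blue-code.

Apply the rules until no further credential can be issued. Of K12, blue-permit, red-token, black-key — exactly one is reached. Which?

red-token

Holding ivory-key and blue-code grants green-badge (Rule 8).
Holding green-badge and C27 grants red-token (Rule 2).
blue-permit would need blue-code and amber-key (Rule 3), but amber-key is never granted. black-key would need K12 and blue-code (Rule 6), but K12 is never granted. K12 would need black-key (Rule 4), but black-key is never granted.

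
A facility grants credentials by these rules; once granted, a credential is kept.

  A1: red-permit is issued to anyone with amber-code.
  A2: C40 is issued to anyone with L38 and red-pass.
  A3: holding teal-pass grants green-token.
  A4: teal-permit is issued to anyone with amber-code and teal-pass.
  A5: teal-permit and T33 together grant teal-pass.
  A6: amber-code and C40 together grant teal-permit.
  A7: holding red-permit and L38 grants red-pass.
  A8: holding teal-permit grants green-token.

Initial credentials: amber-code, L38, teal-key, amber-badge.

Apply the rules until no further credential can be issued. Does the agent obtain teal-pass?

teal-pass would need teal-permit and T33 (A5), but T33 is never granted.

No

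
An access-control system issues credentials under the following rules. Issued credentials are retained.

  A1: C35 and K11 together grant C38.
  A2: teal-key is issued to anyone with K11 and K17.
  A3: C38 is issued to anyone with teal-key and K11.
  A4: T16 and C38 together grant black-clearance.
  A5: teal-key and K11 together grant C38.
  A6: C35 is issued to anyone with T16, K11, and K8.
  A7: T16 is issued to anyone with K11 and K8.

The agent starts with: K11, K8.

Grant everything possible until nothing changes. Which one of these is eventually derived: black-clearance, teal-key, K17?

Holding K11 and K8 grants T16 (A7).
Holding T16, K11, and K8 grants C35 (A6).
Holding C35 and K11 grants C38 (A1).
Holding T16 and C38 grants black-clearance (A4).
teal-key would need K11 and K17 (A2), but K17 is never granted. No rule produces K17, and it is not given.

black-clearance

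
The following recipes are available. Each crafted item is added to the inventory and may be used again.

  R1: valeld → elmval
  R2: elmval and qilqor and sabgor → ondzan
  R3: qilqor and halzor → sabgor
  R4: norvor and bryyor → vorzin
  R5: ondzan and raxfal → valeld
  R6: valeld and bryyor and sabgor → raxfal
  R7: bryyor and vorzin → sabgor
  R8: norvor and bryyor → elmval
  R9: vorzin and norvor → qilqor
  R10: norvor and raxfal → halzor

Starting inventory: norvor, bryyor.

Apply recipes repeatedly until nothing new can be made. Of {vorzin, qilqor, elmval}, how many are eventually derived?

Using R4, norvor and bryyor make vorzin.
norvor and bryyor → elmval (R8).
Using R9, vorzin and norvor make qilqor.
vorzin: reached.
qilqor: reached.
elmval: reached.
All 3 are reached.

3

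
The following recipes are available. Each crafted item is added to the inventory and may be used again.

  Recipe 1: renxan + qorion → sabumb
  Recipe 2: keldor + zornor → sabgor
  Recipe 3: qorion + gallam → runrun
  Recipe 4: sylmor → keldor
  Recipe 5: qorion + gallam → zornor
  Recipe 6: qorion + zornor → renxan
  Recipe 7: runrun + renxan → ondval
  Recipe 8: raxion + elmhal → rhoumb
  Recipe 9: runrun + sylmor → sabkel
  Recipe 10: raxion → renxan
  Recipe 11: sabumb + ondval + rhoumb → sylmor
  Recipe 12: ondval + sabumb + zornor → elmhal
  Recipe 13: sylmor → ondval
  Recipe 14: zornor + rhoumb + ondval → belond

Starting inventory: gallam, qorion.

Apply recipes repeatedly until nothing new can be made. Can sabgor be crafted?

sabgor would need keldor and zornor (Recipe 2), but keldor is never obtained.

No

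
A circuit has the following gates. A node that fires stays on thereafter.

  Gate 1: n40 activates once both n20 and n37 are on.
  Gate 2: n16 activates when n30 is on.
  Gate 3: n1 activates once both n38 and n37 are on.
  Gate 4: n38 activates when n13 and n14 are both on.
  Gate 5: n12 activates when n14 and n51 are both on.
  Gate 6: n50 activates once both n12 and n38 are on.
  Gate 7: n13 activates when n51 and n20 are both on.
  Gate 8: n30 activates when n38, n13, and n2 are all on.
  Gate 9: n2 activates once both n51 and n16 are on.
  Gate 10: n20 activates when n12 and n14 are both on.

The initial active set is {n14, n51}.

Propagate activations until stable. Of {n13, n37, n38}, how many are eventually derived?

2

n14 and n51 are on, so n12 activates (Gate 5).
n12 and n14 are on, so n20 activates (Gate 10).
n51 and n20 are on, so n13 activates (Gate 7).
Gate 4: n13 and n14 on → n38 on.
n13: reached.
No rule produces n37, and it is not given.
n38: reached.
Reached: n13 and n38 — 2 of the 3.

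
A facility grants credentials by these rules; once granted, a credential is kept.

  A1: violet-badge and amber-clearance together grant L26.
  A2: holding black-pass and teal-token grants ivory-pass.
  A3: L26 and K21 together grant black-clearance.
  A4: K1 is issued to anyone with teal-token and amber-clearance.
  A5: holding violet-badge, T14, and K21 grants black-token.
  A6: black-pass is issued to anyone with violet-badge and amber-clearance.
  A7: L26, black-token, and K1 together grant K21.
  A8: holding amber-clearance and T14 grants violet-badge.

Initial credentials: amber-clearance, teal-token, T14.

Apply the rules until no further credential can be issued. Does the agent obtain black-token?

No

black-token would need violet-badge, T14, and K21 (A5), but K21 is never granted.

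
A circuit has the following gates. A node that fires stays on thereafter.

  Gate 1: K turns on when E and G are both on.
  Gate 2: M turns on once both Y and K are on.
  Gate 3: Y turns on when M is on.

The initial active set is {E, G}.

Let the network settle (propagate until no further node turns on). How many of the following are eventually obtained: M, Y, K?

Gate 1: E and G on → K on.
M would need Y and K (Gate 2), but Y never turns on.
Y would need M (Gate 3), but M never turns on.
K: reached.
Reached: K — 1 of the 3.

1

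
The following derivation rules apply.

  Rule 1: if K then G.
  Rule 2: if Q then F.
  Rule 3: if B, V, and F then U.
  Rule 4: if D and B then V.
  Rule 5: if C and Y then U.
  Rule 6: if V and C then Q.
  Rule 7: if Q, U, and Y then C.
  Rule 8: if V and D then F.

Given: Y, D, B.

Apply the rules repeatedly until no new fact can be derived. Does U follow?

Yes

D and B hold, so V follows (Rule 4).
V and D hold, so F follows (Rule 8).
From B, V, and F, Rule 3 gives U.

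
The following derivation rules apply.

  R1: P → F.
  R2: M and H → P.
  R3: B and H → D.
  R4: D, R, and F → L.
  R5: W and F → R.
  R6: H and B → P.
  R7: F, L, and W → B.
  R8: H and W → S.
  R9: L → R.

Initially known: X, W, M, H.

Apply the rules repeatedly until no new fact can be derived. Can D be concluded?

No

D would need B and H (R3), but B is never established.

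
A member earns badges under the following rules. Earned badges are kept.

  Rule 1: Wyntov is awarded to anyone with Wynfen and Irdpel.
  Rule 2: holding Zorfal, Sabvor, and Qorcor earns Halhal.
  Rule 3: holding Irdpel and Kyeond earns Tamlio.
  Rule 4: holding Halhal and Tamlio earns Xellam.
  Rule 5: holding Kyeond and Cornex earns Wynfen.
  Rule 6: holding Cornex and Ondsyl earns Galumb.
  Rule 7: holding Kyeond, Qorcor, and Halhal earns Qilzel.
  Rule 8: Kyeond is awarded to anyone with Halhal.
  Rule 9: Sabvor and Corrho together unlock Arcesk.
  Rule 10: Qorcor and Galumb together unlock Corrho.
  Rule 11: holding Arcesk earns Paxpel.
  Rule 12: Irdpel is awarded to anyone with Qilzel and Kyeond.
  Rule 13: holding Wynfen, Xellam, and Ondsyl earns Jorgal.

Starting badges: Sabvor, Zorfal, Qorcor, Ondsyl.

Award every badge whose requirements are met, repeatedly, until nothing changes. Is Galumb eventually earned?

No

Galumb would need Cornex and Ondsyl (Rule 6), but Cornex is never earned.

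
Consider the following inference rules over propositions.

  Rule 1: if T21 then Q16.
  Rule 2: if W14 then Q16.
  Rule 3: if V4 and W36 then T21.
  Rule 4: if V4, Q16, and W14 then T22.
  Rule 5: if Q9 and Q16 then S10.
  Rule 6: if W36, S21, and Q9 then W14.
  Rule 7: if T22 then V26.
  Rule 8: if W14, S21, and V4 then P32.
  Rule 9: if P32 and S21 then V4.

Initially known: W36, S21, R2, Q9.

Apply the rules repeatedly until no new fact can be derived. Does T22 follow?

No

T22 would need V4, Q16, and W14 (Rule 4), but V4 is never established.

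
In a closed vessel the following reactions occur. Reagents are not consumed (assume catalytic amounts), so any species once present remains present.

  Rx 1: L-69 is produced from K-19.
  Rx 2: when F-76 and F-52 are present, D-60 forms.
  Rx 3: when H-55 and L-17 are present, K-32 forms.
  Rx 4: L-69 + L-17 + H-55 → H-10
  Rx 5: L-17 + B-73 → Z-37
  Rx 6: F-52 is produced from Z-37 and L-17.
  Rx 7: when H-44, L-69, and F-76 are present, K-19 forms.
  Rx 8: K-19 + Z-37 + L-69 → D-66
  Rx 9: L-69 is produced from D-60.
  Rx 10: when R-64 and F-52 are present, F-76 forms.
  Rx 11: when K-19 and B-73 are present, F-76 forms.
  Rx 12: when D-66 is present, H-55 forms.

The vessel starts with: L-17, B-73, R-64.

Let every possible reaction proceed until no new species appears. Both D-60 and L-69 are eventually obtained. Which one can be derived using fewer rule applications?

D-60: L-17 and B-73 present → Z-37 forms (Rx 5). Z-37 and L-17 present → F-52 forms (Rx 6). R-64 and F-52 present → F-76 forms (Rx 10). F-76 and F-52 present → D-60 forms (Rx 2). [4 rule applications]
L-69: L-17 and B-73 present → Z-37 forms (Rx 5). Z-37 and L-17 present → F-52 forms (Rx 6). R-64 and F-52 present → F-76 forms (Rx 10). F-76 and F-52 present → D-60 forms (Rx 2). D-60 present → L-69 forms (Rx 9). [5 rule applications]
D-60 needs fewer.

D-60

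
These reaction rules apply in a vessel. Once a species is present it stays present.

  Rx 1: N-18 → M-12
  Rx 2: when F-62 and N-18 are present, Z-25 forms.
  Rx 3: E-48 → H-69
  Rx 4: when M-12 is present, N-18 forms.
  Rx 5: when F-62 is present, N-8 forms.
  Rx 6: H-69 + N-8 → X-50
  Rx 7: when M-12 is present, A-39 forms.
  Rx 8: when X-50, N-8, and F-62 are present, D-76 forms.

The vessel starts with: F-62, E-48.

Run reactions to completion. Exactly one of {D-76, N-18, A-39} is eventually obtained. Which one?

E-48 present → H-69 forms (Rx 3).
F-62 present → N-8 forms (Rx 5).
H-69 and N-8 present → X-50 forms (Rx 6).
X-50, N-8, and F-62 present → D-76 forms (Rx 8).
A-39 would need M-12 (Rx 7), but M-12 never forms. N-18 would need M-12 (Rx 4), but M-12 never forms.

D-76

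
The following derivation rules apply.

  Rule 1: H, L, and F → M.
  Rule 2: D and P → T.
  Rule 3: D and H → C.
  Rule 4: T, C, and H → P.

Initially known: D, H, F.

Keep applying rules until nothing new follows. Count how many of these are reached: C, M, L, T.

1

D and H hold, so C follows (Rule 3).
C: reached.
M would need H, L, and F (Rule 1), but L is never established.
No rule produces L, and it is not given.
T would need D and P (Rule 2), but P is never established.
Reached: C — 1 of the 4.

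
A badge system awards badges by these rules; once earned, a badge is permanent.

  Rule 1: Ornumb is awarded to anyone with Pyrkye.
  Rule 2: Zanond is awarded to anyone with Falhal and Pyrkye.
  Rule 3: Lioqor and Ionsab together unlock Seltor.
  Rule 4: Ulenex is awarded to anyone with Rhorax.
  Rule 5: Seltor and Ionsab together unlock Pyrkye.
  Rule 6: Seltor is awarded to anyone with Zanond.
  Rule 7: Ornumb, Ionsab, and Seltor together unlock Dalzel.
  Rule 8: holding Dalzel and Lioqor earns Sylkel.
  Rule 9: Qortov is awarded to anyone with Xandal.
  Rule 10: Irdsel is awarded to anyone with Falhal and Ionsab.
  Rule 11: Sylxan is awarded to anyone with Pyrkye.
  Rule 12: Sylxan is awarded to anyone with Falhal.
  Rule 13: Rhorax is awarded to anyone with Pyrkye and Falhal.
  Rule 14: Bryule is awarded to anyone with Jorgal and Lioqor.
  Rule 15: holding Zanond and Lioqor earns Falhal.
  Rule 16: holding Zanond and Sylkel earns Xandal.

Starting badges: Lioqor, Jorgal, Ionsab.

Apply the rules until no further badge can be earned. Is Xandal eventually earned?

Xandal would need Zanond and Sylkel (Rule 16), but Zanond is never earned.

No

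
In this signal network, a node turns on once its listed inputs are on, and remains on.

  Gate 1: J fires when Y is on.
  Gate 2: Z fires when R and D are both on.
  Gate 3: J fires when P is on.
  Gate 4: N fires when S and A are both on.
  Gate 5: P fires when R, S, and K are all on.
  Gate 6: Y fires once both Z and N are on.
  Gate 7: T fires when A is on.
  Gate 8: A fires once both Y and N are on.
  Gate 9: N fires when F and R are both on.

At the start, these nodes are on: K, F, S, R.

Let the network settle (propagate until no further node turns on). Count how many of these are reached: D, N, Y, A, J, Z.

Gate 9: F and R on → N on.
R, S, and K are on, so P fires (Gate 5).
Gate 3: P on → J on.
No rule produces D, and it is not given.
N: reached.
Y would need Z and N (Gate 6), but Z never turns on.
A would need Y and N (Gate 8), but Y never turns on.
J: reached.
Z would need R and D (Gate 2), but D never turns on.
Reached: N and J — 2 of the 6.

2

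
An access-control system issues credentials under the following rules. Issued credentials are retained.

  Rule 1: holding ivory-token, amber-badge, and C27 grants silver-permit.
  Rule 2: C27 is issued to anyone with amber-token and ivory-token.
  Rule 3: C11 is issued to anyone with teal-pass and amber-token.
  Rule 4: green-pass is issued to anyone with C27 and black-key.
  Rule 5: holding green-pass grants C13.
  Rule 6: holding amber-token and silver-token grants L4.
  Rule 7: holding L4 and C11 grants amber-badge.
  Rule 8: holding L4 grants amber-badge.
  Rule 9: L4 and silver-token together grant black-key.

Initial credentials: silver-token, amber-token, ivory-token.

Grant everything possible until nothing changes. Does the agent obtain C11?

No

C11 would need teal-pass and amber-token (Rule 3), but teal-pass is never granted.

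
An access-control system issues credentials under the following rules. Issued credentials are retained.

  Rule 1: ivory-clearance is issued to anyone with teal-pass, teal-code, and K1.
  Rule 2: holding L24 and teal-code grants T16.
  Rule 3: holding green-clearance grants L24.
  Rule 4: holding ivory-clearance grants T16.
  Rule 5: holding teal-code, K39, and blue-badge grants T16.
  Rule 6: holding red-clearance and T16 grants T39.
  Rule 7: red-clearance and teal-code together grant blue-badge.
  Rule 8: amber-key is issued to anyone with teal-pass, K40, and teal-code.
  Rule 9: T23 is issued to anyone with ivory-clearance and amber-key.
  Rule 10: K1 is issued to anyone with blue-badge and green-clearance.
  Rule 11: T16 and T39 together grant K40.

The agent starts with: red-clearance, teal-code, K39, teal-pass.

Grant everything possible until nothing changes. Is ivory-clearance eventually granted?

No

ivory-clearance would need teal-pass, teal-code, and K1 (Rule 1), but K1 is never granted.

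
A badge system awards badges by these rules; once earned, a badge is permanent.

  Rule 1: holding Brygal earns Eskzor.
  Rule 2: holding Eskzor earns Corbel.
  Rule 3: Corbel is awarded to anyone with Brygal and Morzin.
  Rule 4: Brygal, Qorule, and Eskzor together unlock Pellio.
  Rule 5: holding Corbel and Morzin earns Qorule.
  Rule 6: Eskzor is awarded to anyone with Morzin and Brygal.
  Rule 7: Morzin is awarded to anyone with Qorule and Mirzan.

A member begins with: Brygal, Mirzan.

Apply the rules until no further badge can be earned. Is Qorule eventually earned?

No

Qorule would need Corbel and Morzin (Rule 5), but Morzin is never earned.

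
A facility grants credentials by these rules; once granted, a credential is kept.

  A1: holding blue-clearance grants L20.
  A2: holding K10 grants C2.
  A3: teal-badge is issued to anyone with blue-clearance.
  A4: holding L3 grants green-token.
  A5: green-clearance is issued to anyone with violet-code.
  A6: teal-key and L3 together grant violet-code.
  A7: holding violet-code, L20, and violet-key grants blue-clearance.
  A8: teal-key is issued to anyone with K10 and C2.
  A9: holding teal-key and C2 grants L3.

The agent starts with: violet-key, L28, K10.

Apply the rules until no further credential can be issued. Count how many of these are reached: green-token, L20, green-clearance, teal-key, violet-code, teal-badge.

Holding K10 grants C2 (A2).
Holding K10 and C2 grants teal-key (A8).
Holding teal-key and C2 grants L3 (A9).
Holding teal-key and L3 grants violet-code (A6).
Holding L3 grants green-token (A4).
Holding violet-code grants green-clearance (A5).
green-token: reached.
L20 would need blue-clearance (A1), but blue-clearance is never granted.
green-clearance: reached.
teal-key: reached.
violet-code: reached.
teal-badge would need blue-clearance (A3), but blue-clearance is never granted.
Reached: green-token, green-clearance, teal-key, and violet-code — 4 of the 6.

4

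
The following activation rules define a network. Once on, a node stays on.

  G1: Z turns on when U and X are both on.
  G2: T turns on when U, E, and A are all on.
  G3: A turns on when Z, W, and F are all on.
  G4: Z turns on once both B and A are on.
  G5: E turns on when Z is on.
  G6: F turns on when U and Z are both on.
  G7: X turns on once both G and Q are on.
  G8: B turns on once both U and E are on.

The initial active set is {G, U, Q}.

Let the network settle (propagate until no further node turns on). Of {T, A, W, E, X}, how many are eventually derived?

2

G7: G and Q on → X on.
U and X are on, so Z turns on (G1).
G5: Z on → E on.
T would need U, E, and A (G2), but A never turns on.
A would need Z, W, and F (G3), but W never turns on.
No rule produces W, and it is not given.
E: reached.
X: reached.
Reached: E and X — 2 of the 5.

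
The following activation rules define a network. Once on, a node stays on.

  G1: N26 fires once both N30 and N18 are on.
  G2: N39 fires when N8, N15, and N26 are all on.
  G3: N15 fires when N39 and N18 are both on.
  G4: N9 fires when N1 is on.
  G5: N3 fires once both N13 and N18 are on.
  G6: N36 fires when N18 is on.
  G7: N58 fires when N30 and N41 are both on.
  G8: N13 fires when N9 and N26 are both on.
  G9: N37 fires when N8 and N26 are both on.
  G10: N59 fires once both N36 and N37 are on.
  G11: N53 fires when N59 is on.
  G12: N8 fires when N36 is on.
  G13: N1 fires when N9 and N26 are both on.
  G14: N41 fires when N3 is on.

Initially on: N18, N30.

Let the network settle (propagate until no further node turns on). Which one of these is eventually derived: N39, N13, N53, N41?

N30 and N18 are on, so N26 fires (G1).
G6: N18 on → N36 on.
N36 is on, so N8 fires (G12).
G9: N8 and N26 on → N37 on.
G10: N36 and N37 on → N59 on.
G11: N59 on → N53 on.
N41 would need N3 (G14), but N3 never turns on. N39 would need N8, N15, and N26 (G2), but N15 never turns on. N13 would need N9 and N26 (G8), but N9 never turns on.

N53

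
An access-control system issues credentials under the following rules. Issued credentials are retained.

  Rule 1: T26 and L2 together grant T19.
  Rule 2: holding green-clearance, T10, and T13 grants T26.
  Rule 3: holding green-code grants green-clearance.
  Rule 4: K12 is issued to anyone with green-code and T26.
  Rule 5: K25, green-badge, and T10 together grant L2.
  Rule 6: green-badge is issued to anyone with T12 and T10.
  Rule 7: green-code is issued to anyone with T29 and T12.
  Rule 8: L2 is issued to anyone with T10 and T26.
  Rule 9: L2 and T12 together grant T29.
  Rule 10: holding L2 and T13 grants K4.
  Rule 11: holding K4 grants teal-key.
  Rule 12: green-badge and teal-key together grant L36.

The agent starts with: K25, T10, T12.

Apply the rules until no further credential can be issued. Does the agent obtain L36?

No

L36 would need green-badge and teal-key (Rule 12), but teal-key is never granted.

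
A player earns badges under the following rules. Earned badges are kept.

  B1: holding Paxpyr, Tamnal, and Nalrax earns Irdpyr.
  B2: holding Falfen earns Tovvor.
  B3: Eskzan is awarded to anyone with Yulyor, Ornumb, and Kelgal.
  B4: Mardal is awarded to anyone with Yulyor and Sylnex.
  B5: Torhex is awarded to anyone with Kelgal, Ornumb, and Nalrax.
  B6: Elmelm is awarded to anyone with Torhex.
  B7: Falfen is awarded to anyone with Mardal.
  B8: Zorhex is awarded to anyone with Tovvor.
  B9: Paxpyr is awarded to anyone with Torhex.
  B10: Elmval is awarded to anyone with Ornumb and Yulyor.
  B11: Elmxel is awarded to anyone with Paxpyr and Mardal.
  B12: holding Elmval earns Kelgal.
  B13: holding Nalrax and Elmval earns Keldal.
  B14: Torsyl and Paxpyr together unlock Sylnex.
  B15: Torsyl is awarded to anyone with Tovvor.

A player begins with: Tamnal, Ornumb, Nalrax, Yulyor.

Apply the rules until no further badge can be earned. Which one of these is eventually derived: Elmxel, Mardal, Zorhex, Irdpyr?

With Ornumb and Yulyor, Elmval is earned (B10).
With Elmval, Kelgal is earned (B12).
With Kelgal, Ornumb, and Nalrax, Torhex is earned (B5).
With Torhex, Paxpyr is earned (B9).
With Paxpyr, Tamnal, and Nalrax, Irdpyr is earned (B1).
Mardal would need Yulyor and Sylnex (B4), but Sylnex is never earned. Zorhex would need Tovvor (B8), but Tovvor is never earned. Elmxel would need Paxpyr and Mardal (B11), but Mardal is never earned.

Irdpyr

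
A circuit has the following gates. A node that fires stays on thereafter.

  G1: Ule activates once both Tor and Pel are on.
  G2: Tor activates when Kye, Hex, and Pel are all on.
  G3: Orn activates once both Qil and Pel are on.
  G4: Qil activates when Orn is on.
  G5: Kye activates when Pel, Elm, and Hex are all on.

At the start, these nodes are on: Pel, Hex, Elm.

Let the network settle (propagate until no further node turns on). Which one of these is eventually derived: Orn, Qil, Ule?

Ule

G5: Pel, Elm, and Hex on → Kye on.
G2: Kye, Hex, and Pel on → Tor on.
Tor and Pel are on, so Ule activates (G1).
Orn would need Qil and Pel (G3), but Qil never turns on. Qil would need Orn (G4), but Orn never turns on.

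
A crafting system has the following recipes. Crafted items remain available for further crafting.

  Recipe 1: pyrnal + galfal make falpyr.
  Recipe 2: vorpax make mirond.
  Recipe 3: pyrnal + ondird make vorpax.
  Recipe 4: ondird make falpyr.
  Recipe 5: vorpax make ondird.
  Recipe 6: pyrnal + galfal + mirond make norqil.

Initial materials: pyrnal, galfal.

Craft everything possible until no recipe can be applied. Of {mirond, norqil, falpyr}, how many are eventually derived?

pyrnal + galfal → falpyr (Recipe 1).
mirond would need vorpax (Recipe 2), but vorpax is never obtained.
norqil would need pyrnal, galfal, and mirond (Recipe 6), but mirond is never obtained.
falpyr: reached.
Reached: falpyr — 1 of the 3.

1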